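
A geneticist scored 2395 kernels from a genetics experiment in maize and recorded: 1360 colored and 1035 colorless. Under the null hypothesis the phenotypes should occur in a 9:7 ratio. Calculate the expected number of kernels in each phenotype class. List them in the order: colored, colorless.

Under the 9:7 hypothesis (Σ ratio = 16, N = 2395):
  colored: 2395 × 9/16 = 1347.1875
  colorless: 2395 × 7/16 = 1047.8125

1347.1875, 1047.8125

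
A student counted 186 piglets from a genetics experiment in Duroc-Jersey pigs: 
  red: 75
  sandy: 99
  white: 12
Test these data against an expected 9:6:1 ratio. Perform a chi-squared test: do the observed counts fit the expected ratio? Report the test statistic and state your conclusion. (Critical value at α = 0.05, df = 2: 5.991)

20.667; not consistent

Under the 9:6:1 hypothesis (Σ ratio = 16, N = 186):
  red: 186 × 9/16 = 104.625
  sandy: 186 × 6/16 = 69.75
  white: 186 × 1/16 = 11.625
χ² = Σ (O − E)² / E
  red: (75 − 104.625)² / 104.625 = 8.3884
  sandy: (99 − 69.75)² / 69.75 = 12.2661
  white: (12 − 11.625)² / 11.625 = 0.0121
χ² = 8.3884 + 12.2661 + 0.0121 = 20.6666 ≈ 20.667
Degrees of freedom = 3 − 1 = 2; critical value at α = 0.05 is 5.991.
Since 20.667 > 5.991, we reject the null hypothesis — the data do not fit the 9:6:1 ratio.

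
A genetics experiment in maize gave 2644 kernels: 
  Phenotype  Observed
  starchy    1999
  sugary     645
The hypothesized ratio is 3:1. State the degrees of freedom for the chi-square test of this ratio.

A goodness-of-fit test with 2 phenotype classes has df = 2 − 1 = 1.

1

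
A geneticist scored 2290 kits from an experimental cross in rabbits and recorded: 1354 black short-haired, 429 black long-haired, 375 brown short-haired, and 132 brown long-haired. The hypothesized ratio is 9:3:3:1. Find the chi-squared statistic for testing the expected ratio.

11.120

Under the 9:3:3:1 hypothesis (Σ ratio = 16, N = 2290):
  black short-haired: 2290 × 9/16 = 1288.125
  black long-haired: 2290 × 3/16 = 429.375
  brown short-haired: 2290 × 3/16 = 429.375
  brown long-haired: 2290 × 1/16 = 143.125
χ² = Σ (O − E)² / E
  black short-haired: (1354 − 1288.125)² / 1288.125 = 3.3689
  black long-haired: (429 − 429.375)² / 429.375 = 0.0003
  brown short-haired: (375 − 429.375)² / 429.375 = 6.8859
  brown long-haired: (132 − 143.125)² / 143.125 = 0.8647
χ² = 3.3689 + 0.0003 + 6.8859 + 0.8647 = 11.1198 ≈ 11.120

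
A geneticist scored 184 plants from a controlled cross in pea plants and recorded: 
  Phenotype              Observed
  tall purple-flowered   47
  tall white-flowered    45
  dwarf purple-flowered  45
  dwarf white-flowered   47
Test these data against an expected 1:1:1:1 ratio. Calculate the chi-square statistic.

0.087

Under the 1:1:1:1 hypothesis (Σ ratio = 4, N = 184):
  tall purple-flowered: 184 × 1/4 = 46
  tall white-flowered: 184 × 1/4 = 46
  dwarf purple-flowered: 184 × 1/4 = 46
  dwarf white-flowered: 184 × 1/4 = 46
χ² = Σ (O − E)² / E
  tall purple-flowered: (47 − 46)² / 46 = 0.0217
  tall white-flowered: (45 − 46)² / 46 = 0.0217
  dwarf purple-flowered: (45 − 46)² / 46 = 0.0217
  dwarf white-flowered: (47 − 46)² / 46 = 0.0217
χ² = 0.0217 + 0.0217 + 0.0217 + 0.0217 = 0.0868 ≈ 0.087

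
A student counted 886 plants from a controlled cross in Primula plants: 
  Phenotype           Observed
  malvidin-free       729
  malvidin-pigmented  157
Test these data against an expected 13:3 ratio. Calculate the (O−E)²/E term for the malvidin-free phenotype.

0.116

Total ratio parts = 16. Expected numbers out of 886:
  malvidin-free: 886 × 13/16 = 719.875
  malvidin-pigmented: 886 × 3/16 = 166.125
Contribution of malvidin-free: (729 − 719.875)² / 719.875 = 0.1157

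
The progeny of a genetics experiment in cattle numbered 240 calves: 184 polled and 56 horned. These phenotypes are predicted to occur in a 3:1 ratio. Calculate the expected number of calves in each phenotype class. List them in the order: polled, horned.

180, 60

The 3:1 ratio has 4 parts, so with N = 240 the expected counts are:
  polled: 240 × 3/4 = 180
  horned: 240 × 1/4 = 60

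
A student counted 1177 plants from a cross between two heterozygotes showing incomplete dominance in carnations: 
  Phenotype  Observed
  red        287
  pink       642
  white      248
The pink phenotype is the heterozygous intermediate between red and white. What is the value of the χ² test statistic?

With incomplete dominance, a heterozygote × heterozygote cross gives a 1:2:1 phenotypic ratio.
The 1:2:1 ratio has 4 parts, so with N = 1177 the expected counts are:
  red: 1177 × 1/4 = 294.25
  pink: 1177 × 2/4 = 588.5
  white: 1177 × 1/4 = 294.25
χ² = Σ (O − E)² / E
  red: (287 − 294.25)² / 294.25 = 0.1786
  pink: (642 − 588.5)² / 588.5 = 4.8636
  white: (248 − 294.25)² / 294.25 = 7.2695
χ² = 0.1786 + 4.8636 + 7.2695 = 12.3117 ≈ 12.312

12.312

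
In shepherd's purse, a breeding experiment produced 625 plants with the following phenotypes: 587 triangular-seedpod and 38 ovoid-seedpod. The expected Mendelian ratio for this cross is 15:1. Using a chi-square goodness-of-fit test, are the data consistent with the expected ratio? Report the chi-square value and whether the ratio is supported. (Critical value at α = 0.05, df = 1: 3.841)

Under the 15:1 hypothesis (Σ ratio = 16, N = 625):
  triangular-seedpod: 625 × 15/16 = 585.9375
  ovoid-seedpod: 625 × 1/16 = 39.0625
χ² = Σ (O − E)² / E
  triangular-seedpod: (587 − 585.9375)² / 585.9375 = 0.0019
  ovoid-seedpod: (38 − 39.0625)² / 39.0625 = 0.0289
χ² = 0.0019 + 0.0289 = 0.0308 ≈ 0.031
Degrees of freedom = 2 − 1 = 1; critical value at α = 0.05 is 3.841.
Since 0.031 < 3.841, we fail to reject the null hypothesis — the data are consistent with the 15:1 ratio.

0.031; consistent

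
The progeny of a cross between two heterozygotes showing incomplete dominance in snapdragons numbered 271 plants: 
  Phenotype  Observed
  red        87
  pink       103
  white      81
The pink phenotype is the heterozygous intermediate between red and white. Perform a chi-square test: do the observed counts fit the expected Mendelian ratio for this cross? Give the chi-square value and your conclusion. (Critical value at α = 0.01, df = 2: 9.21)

With incomplete dominance, a heterozygote × heterozygote cross gives a 1:2:1 phenotypic ratio.
The 1:2:1 ratio has 4 parts, so with N = 271 the expected counts are:
  red: 271 × 1/4 = 67.75
  pink: 271 × 2/4 = 135.5
  white: 271 × 1/4 = 67.75
χ² = Σ (O − E)² / E
  red: (87 − 67.75)² / 67.75 = 5.4696
  pink: (103 − 135.5)² / 135.5 = 7.7952
  white: (81 − 67.75)² / 67.75 = 2.5913
χ² = 5.4696 + 7.7952 + 2.5913 = 15.8561 ≈ 15.856
Degrees of freedom = 3 − 1 = 2; critical value at α = 0.01 is 9.21.
Since 15.856 > 9.21, we reject the null hypothesis — the data do not fit the 1:2:1 ratio.

15.856; not consistent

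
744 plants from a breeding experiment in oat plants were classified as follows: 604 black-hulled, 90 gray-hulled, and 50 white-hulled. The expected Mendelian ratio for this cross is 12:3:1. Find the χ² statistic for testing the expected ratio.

21.620

Total ratio parts = 16. Expected numbers out of 744:
  black-hulled: 744 × 12/16 = 558
  gray-hulled: 744 × 3/16 = 139.5
  white-hulled: 744 × 1/16 = 46.5
χ² = Σ (O − E)² / E
  black-hulled: (604 − 558)² / 558 = 3.7921
  gray-hulled: (90 − 139.5)² / 139.5 = 17.5645
  white-hulled: (50 − 46.5)² / 46.5 = 0.2634
χ² = 3.7921 + 17.5645 + 0.2634 = 21.620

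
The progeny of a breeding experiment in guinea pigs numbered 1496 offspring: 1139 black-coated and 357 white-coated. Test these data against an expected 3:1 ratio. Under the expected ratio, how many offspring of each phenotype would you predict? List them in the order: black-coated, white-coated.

1122, 374

The 3:1 ratio has 4 parts, so with N = 1496 the expected counts are:
  black-coated: 1496 × 3/4 = 1122
  white-coated: 1496 × 1/4 = 374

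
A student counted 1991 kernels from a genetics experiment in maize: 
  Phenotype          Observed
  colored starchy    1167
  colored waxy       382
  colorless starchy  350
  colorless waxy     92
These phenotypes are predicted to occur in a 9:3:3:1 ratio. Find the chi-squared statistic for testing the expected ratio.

12.091

The 9:3:3:1 ratio has 16 parts, so with N = 1991 the expected counts are:
  colored starchy: 1991 × 9/16 = 1119.9375
  colored waxy: 1991 × 3/16 = 373.3125
  colorless starchy: 1991 × 3/16 = 373.3125
  colorless waxy: 1991 × 1/16 = 124.4375
χ² = Σ (O − E)² / E
  colored starchy: (1167 − 1119.9375)² / 1119.9375 = 1.9777
  colored waxy: (382 − 373.3125)² / 373.3125 = 0.2022
  colorless starchy: (350 − 373.3125)² / 373.3125 = 1.4558
  colorless waxy: (92 − 124.4375)² / 124.4375 = 8.4556
χ² = 1.9777 + 0.2022 + 1.4558 + 8.4556 = 12.0913 ≈ 12.091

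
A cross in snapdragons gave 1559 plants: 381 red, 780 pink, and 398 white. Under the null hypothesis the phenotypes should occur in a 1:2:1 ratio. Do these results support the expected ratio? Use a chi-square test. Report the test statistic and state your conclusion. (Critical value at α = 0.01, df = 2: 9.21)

Under the 1:2:1 hypothesis (Σ ratio = 4, N = 1559):
  red: 1559 × 1/4 = 389.75
  pink: 1559 × 2/4 = 779.5
  white: 1559 × 1/4 = 389.75
χ² = Σ (O − E)² / E
  red: (381 − 389.75)² / 389.75 = 0.1964
  pink: (780 − 779.5)² / 779.5 = 0.0003
  white: (398 − 389.75)² / 389.75 = 0.1746
χ² = 0.1964 + 0.0003 + 0.1746 = 0.3713 ≈ 0.371
Degrees of freedom = 3 − 1 = 2; critical value at α = 0.01 is 9.21.
Since 0.371 < 9.21, we fail to reject the null hypothesis — the data are consistent with the 1:2:1 ratio.

0.371; consistent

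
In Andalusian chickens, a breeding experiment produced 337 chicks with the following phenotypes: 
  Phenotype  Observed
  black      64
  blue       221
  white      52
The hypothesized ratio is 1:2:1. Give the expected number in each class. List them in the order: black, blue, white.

Expected counts for N = 337 under a 1:2:1 ratio (total parts = 4):
  black: 337 × 1/4 = 84.25
  blue: 337 × 2/4 = 168.5
  white: 337 × 1/4 = 84.25

84.25, 168.5, 84.25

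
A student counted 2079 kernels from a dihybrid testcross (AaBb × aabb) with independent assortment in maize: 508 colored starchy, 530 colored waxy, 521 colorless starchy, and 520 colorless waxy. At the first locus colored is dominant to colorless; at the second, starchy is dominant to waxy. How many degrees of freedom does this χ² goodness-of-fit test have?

A dihybrid testcross with independent assortment gives a 1:1:1:1 ratio.
A goodness-of-fit test with 4 phenotype classes has df = 4 − 1 = 3.

3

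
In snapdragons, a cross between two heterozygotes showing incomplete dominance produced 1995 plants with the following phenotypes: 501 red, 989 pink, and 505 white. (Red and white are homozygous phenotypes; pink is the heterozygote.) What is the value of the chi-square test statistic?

0.161

With incomplete dominance, a heterozygote × heterozygote cross gives a 1:2:1 phenotypic ratio.
Expected counts for N = 1995 under a 1:2:1 ratio (total parts = 4):
  red: 1995 × 1/4 = 498.75
  pink: 1995 × 2/4 = 997.5
  white: 1995 × 1/4 = 498.75
χ² = Σ (O − E)² / E
  red: (501 − 498.75)² / 498.75 = 0.0102
  pink: (989 − 997.5)² / 997.5 = 0.0724
  white: (505 − 498.75)² / 498.75 = 0.0783
χ² = 0.0102 + 0.0724 + 0.0783 = 0.1609 ≈ 0.161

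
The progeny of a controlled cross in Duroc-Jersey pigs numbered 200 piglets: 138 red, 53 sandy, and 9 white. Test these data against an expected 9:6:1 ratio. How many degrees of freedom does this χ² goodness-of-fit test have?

2

A goodness-of-fit test with 3 phenotype classes has df = 3 − 1 = 2.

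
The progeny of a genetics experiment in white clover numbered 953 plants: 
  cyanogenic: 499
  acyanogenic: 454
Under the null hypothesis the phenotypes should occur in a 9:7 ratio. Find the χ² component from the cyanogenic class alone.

2.562

Expected counts for N = 953 under a 9:7 ratio (total parts = 16):
  cyanogenic: 953 × 9/16 = 536.0625
  acyanogenic: 953 × 7/16 = 416.9375
Contribution of cyanogenic: (499 − 536.0625)² / 536.0625 = 2.5624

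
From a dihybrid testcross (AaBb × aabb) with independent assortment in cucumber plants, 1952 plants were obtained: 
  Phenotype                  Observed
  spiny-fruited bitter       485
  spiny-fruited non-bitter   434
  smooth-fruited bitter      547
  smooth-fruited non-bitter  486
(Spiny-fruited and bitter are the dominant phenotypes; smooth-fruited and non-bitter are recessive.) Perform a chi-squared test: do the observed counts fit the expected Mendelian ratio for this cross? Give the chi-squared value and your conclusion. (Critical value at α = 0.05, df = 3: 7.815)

13.135; not consistent

A dihybrid testcross with independent assortment gives a 1:1:1:1 ratio.
Expected counts for N = 1952 under a 1:1:1:1 ratio (total parts = 4):
  spiny-fruited bitter: 1952 × 1/4 = 488
  spiny-fruited non-bitter: 1952 × 1/4 = 488
  smooth-fruited bitter: 1952 × 1/4 = 488
  smooth-fruited non-bitter: 1952 × 1/4 = 488
χ² = Σ (O − E)² / E
  spiny-fruited bitter: (485 − 488)² / 488 = 0.0184
  spiny-fruited non-bitter: (434 − 488)² / 488 = 5.9754
  smooth-fruited bitter: (547 − 488)² / 488 = 7.1332
  smooth-fruited non-bitter: (486 − 488)² / 488 = 0.0082
χ² = 0.0184 + 5.9754 + 7.1332 + 0.0082 = 13.1352 ≈ 13.135
Degrees of freedom = 4 − 1 = 3; critical value at α = 0.05 is 7.815.
Since 13.135 > 7.815, we reject the null hypothesis — the data do not fit the 1:1:1:1 ratio.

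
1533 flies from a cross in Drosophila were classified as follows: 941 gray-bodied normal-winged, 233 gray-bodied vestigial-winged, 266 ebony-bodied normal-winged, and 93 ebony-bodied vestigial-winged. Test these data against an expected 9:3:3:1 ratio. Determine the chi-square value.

19.172

Total ratio parts = 16. Expected numbers out of 1533:
  gray-bodied normal-winged: 1533 × 9/16 = 862.3125
  gray-bodied vestigial-winged: 1533 × 3/16 = 287.4375
  ebony-bodied normal-winged: 1533 × 3/16 = 287.4375
  ebony-bodied vestigial-winged: 1533 × 1/16 = 95.8125
χ² = Σ (O − E)² / E
  gray-bodied normal-winged: (941 − 862.3125)² / 862.3125 = 7.1804
  gray-bodied vestigial-winged: (233 − 287.4375)² / 287.4375 = 10.3099
  ebony-bodied normal-winged: (266 − 287.4375)² / 287.4375 = 1.5988
  ebony-bodied vestigial-winged: (93 − 95.8125)² / 95.8125 = 0.0826
χ² = 7.1804 + 10.3099 + 1.5988 + 0.0826 = 19.1717 ≈ 19.172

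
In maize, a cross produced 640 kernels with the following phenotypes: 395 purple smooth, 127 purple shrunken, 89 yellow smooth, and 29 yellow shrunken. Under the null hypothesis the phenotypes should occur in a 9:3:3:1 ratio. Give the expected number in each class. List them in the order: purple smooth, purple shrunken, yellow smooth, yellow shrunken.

The 9:3:3:1 ratio has 16 parts, so with N = 640 the expected counts are:
  purple smooth: 640 × 9/16 = 360
  purple shrunken: 640 × 3/16 = 120
  yellow smooth: 640 × 3/16 = 120
  yellow shrunken: 640 × 1/16 = 40

360, 120, 120, 40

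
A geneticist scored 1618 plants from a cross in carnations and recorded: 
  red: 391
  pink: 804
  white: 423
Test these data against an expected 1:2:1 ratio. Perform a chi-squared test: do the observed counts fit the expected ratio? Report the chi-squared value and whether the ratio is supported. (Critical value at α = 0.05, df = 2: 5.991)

1.328; consistent

Under the 1:2:1 hypothesis (Σ ratio = 4, N = 1618):
  red: 1618 × 1/4 = 404.5
  pink: 1618 × 2/4 = 809
  white: 1618 × 1/4 = 404.5
χ² = Σ (O − E)² / E
  red: (391 − 404.5)² / 404.5 = 0.4506
  pink: (804 − 809)² / 809 = 0.0309
  white: (423 − 404.5)² / 404.5 = 0.8461
χ² = 0.4506 + 0.0309 + 0.8461 = 1.3276 ≈ 1.328
Degrees of freedom = 3 − 1 = 2; critical value at α = 0.05 is 5.991.
Since 1.328 < 5.991, we fail to reject the null hypothesis — the data are consistent with the 1:2:1 ratio.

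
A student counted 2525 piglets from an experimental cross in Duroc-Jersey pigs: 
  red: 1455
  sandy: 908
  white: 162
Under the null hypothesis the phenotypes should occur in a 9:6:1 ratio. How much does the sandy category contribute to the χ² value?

Under the 9:6:1 hypothesis (Σ ratio = 16, N = 2525):
  red: 2525 × 9/16 = 1420.3125
  sandy: 2525 × 6/16 = 946.875
  white: 2525 × 1/16 = 157.8125
Contribution of sandy: (908 − 946.875)² / 946.875 = 1.5961

1.596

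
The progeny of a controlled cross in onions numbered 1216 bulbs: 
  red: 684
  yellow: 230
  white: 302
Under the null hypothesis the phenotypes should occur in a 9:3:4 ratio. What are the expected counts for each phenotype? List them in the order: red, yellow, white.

Under the 9:3:4 hypothesis (Σ ratio = 16, N = 1216):
  red: 1216 × 9/16 = 684
  yellow: 1216 × 3/16 = 228
  white: 1216 × 4/16 = 304

684, 228, 304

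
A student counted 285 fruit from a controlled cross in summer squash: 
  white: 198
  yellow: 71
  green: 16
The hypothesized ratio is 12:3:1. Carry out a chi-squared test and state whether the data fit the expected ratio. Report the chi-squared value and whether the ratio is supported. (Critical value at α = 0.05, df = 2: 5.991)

Expected counts for N = 285 under a 12:3:1 ratio (total parts = 16):
  white: 285 × 12/16 = 213.75
  yellow: 285 × 3/16 = 53.4375
  green: 285 × 1/16 = 17.8125
χ² = Σ (O − E)² / E
  white: (198 − 213.75)² / 213.75 = 1.1605
  yellow: (71 − 53.4375)² / 53.4375 = 5.7720
  green: (16 − 17.8125)² / 17.8125 = 0.1844
χ² = 1.1605 + 5.7720 + 0.1844 = 7.1169 ≈ 7.117
Degrees of freedom = 3 − 1 = 2; critical value at α = 0.05 is 5.991.
Since 7.117 > 5.991, we reject the null hypothesis — the data do not fit the 12:3:1 ratio.

7.117; not consistent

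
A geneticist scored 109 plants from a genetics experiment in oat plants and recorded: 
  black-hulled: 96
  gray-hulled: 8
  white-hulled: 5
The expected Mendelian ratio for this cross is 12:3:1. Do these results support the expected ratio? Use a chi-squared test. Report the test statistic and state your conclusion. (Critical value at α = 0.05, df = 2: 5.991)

The 12:3:1 ratio has 16 parts, so with N = 109 the expected counts are:
  black-hulled: 109 × 12/16 = 81.75
  gray-hulled: 109 × 3/16 = 20.4375
  white-hulled: 109 × 1/16 = 6.8125
χ² = Σ (O − E)² / E
  black-hulled: (96 − 81.75)² / 81.75 = 2.4839
  gray-hulled: (8 − 20.4375)² / 20.4375 = 7.5690
  white-hulled: (5 − 6.8125)² / 6.8125 = 0.4822
χ² = 2.4839 + 7.5690 + 0.4822 = 10.5351 ≈ 10.535
Degrees of freedom = 3 − 1 = 2; critical value at α = 0.05 is 5.991.
Since 10.535 > 5.991, we reject the null hypothesis — the data do not fit the 12:3:1 ratio.

10.535; not consistent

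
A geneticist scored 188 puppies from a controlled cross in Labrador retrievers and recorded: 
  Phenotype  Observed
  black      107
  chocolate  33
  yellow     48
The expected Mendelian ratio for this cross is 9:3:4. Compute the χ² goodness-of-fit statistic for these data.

0.180

The 9:3:4 ratio has 16 parts, so with N = 188 the expected counts are:
  black: 188 × 9/16 = 105.75
  chocolate: 188 × 3/16 = 35.25
  yellow: 188 × 4/16 = 47
χ² = Σ (O − E)² / E
  black: (107 − 105.75)² / 105.75 = 0.0148
  chocolate: (33 − 35.25)² / 35.25 = 0.1436
  yellow: (48 − 47)² / 47 = 0.0213
χ² = 0.0148 + 0.1436 + 0.0213 = 0.1797 ≈ 0.180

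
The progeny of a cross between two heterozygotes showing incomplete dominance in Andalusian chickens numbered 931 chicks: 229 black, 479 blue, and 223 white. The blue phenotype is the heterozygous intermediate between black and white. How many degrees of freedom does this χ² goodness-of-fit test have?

With incomplete dominance, a heterozygote × heterozygote cross gives a 1:2:1 phenotypic ratio.
A goodness-of-fit test with 3 phenotype classes has df = 3 − 1 = 2.

2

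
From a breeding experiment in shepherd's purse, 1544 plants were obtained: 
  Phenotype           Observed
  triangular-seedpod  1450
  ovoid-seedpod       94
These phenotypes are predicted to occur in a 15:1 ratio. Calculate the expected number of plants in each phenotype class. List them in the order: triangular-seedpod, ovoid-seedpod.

Expected counts for N = 1544 under a 15:1 ratio (total parts = 16):
  triangular-seedpod: 1544 × 15/16 = 1447.5
  ovoid-seedpod: 1544 × 1/16 = 96.5

1447.5, 96.5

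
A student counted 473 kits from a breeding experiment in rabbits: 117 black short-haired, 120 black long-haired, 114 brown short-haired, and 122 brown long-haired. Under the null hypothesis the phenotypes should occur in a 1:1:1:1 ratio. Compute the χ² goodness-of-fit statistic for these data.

The 1:1:1:1 ratio has 4 parts, so with N = 473 the expected counts are:
  black short-haired: 473 × 1/4 = 118.25
  black long-haired: 473 × 1/4 = 118.25
  brown short-haired: 473 × 1/4 = 118.25
  brown long-haired: 473 × 1/4 = 118.25
χ² = Σ (O − E)² / E
  black short-haired: (117 − 118.25)² / 118.25 = 0.0132
  black long-haired: (120 − 118.25)² / 118.25 = 0.0259
  brown short-haired: (114 − 118.25)² / 118.25 = 0.1527
  brown long-haired: (122 − 118.25)² / 118.25 = 0.1189
χ² = 0.0132 + 0.0259 + 0.1527 + 0.1189 = 0.3107 ≈ 0.311

0.311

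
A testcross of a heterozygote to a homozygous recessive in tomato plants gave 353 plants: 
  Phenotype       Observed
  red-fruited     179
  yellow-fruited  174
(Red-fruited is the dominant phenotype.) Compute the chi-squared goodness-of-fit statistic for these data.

0.071

A testcross of a heterozygote (Aa × aa) gives a 1:1 phenotypic ratio.
The 1:1 ratio has 2 parts, so with N = 353 the expected counts are:
  red-fruited: 353 × 1/2 = 176.5
  yellow-fruited: 353 × 1/2 = 176.5
χ² = Σ (O − E)² / E
  red-fruited: (179 − 176.5)² / 176.5 = 0.0354
  yellow-fruited: (174 − 176.5)² / 176.5 = 0.0354
χ² = 0.0354 + 0.0354 = 0.0708 ≈ 0.071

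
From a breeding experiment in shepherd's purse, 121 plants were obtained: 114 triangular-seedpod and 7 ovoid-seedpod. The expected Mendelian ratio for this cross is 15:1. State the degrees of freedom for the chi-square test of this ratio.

1

A goodness-of-fit test with 2 phenotype classes has df = 2 − 1 = 1.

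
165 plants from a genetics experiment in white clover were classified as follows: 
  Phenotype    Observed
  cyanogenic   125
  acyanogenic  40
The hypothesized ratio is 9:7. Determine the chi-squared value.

Expected counts for N = 165 under a 9:7 ratio (total parts = 16):
  cyanogenic: 165 × 9/16 = 92.8125
  acyanogenic: 165 × 7/16 = 72.1875
χ² = Σ (O − E)² / E
  cyanogenic: (125 − 92.8125)² / 92.8125 = 11.1627
  acyanogenic: (40 − 72.1875)² / 72.1875 = 14.3520
χ² = 11.1627 + 14.3520 = 25.5147 ≈ 25.515

25.515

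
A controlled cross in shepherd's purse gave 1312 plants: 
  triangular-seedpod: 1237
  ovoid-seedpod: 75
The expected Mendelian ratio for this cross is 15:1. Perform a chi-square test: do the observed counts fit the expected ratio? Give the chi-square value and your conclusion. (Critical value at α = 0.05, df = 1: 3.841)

Expected counts for N = 1312 under a 15:1 ratio (total parts = 16):
  triangular-seedpod: 1312 × 15/16 = 1230
  ovoid-seedpod: 1312 × 1/16 = 82
χ² = Σ (O − E)² / E
  triangular-seedpod: (1237 − 1230)² / 1230 = 0.0398
  ovoid-seedpod: (75 − 82)² / 82 = 0.5976
χ² = 0.0398 + 0.5976 = 0.6374 ≈ 0.637
Degrees of freedom = 2 − 1 = 1; critical value at α = 0.05 is 3.841.
Since 0.637 < 3.841, we fail to reject the null hypothesis — the data are consistent with the 15:1 ratio.

0.637; consistent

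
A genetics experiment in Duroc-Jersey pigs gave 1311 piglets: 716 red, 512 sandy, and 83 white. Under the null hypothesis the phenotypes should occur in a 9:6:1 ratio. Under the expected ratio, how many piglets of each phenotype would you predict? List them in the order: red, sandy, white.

Expected counts for N = 1311 under a 9:6:1 ratio (total parts = 16):
  red: 1311 × 9/16 = 737.4375
  sandy: 1311 × 6/16 = 491.625
  white: 1311 × 1/16 = 81.9375

737.4375, 491.625, 81.9375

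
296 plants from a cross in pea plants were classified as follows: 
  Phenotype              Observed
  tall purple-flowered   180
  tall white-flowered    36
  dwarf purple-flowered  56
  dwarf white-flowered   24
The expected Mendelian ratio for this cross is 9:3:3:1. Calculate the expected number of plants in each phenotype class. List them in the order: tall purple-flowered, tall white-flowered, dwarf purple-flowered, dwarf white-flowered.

166.5, 55.5, 55.5, 18.5

Expected counts for N = 296 under a 9:3:3:1 ratio (total parts = 16):
  tall purple-flowered: 296 × 9/16 = 166.5
  tall white-flowered: 296 × 3/16 = 55.5
  dwarf purple-flowered: 296 × 3/16 = 55.5
  dwarf white-flowered: 296 × 1/16 = 18.5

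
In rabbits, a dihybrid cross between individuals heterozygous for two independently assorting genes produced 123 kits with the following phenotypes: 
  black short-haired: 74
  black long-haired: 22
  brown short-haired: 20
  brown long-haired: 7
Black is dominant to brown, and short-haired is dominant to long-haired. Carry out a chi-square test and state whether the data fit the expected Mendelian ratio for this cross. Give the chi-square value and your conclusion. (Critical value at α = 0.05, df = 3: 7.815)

0.852; consistent

A dihybrid F₂ with independent assortment and complete dominance at both loci gives a 9:3:3:1 phenotypic ratio.
Expected counts for N = 123 under a 9:3:3:1 ratio (total parts = 16):
  black short-haired: 123 × 9/16 = 69.1875
  black long-haired: 123 × 3/16 = 23.0625
  brown short-haired: 123 × 3/16 = 23.0625
  brown long-haired: 123 × 1/16 = 7.6875
χ² = Σ (O − E)² / E
  black short-haired: (74 − 69.1875)² / 69.1875 = 0.3347
  black long-haired: (22 − 23.0625)² / 23.0625 = 0.0489
  brown short-haired: (20 − 23.0625)² / 23.0625 = 0.4067
  brown long-haired: (7 − 7.6875)² / 7.6875 = 0.0615
χ² = 0.3347 + 0.0489 + 0.4067 + 0.0615 = 0.8518 ≈ 0.852
Degrees of freedom = 4 − 1 = 3; critical value at α = 0.05 is 7.815.
Since 0.852 < 7.815, we fail to reject the null hypothesis — the data are consistent with the 9:3:3:1 ratio.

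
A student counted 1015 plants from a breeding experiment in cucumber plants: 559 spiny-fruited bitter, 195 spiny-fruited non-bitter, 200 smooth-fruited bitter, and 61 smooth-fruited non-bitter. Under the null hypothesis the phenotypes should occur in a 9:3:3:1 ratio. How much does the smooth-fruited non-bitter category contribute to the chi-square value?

0.094

Expected counts for N = 1015 under a 9:3:3:1 ratio (total parts = 16):
  spiny-fruited bitter: 1015 × 9/16 = 570.9375
  spiny-fruited non-bitter: 1015 × 3/16 = 190.3125
  smooth-fruited bitter: 1015 × 3/16 = 190.3125
  smooth-fruited non-bitter: 1015 × 1/16 = 63.4375
Contribution of smooth-fruited non-bitter: (61 − 63.4375)² / 63.4375 = 0.0937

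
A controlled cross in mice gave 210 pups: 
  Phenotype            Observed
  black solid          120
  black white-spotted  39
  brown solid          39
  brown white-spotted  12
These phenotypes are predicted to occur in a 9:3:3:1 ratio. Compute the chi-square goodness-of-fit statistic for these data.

0.133

Expected counts for N = 210 under a 9:3:3:1 ratio (total parts = 16):
  black solid: 210 × 9/16 = 118.125
  black white-spotted: 210 × 3/16 = 39.375
  brown solid: 210 × 3/16 = 39.375
  brown white-spotted: 210 × 1/16 = 13.125
χ² = Σ (O − E)² / E
  black solid: (120 − 118.125)² / 118.125 = 0.0298
  black white-spotted: (39 − 39.375)² / 39.375 = 0.0036
  brown solid: (39 − 39.375)² / 39.375 = 0.0036
  brown white-spotted: (12 − 13.125)² / 13.125 = 0.0964
χ² = 0.0298 + 0.0036 + 0.0036 + 0.0964 = 0.1334 ≈ 0.133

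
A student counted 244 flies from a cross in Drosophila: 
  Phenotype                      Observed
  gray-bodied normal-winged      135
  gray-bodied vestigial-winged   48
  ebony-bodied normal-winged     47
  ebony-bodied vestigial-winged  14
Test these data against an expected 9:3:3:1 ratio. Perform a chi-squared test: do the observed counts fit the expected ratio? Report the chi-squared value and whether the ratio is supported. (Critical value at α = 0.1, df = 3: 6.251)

Under the 9:3:3:1 hypothesis (Σ ratio = 16, N = 244):
  gray-bodied normal-winged: 244 × 9/16 = 137.25
  gray-bodied vestigial-winged: 244 × 3/16 = 45.75
  ebony-bodied normal-winged: 244 × 3/16 = 45.75
  ebony-bodied vestigial-winged: 244 × 1/16 = 15.25
χ² = Σ (O − E)² / E
  gray-bodied normal-winged: (135 − 137.25)² / 137.25 = 0.0369
  gray-bodied vestigial-winged: (48 − 45.75)² / 45.75 = 0.1107
  ebony-bodied normal-winged: (47 − 45.75)² / 45.75 = 0.0342
  ebony-bodied vestigial-winged: (14 − 15.25)² / 15.25 = 0.1025
χ² = 0.0369 + 0.1107 + 0.0342 + 0.1025 = 0.2843 ≈ 0.284
Degrees of freedom = 4 − 1 = 3; critical value at α = 0.1 is 6.251.
Since 0.284 < 6.251, we fail to reject the null hypothesis — the data are consistent with the 9:3:3:1 ratio.

0.284; consistent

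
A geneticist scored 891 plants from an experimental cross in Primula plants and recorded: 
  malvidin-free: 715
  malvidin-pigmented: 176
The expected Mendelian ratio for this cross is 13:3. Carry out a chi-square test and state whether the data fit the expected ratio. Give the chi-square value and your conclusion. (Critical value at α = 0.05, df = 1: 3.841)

Under the 13:3 hypothesis (Σ ratio = 16, N = 891):
  malvidin-free: 891 × 13/16 = 723.9375
  malvidin-pigmented: 891 × 3/16 = 167.0625
χ² = Σ (O − E)² / E
  malvidin-free: (715 − 723.9375)² / 723.9375 = 0.1103
  malvidin-pigmented: (176 − 167.0625)² / 167.0625 = 0.4781
χ² = 0.1103 + 0.4781 = 0.5884 ≈ 0.588
Degrees of freedom = 2 − 1 = 1; critical value at α = 0.05 is 3.841.
Since 0.588 < 3.841, we fail to reject the null hypothesis — the data are consistent with the 13:3 ratio.

0.588; consistent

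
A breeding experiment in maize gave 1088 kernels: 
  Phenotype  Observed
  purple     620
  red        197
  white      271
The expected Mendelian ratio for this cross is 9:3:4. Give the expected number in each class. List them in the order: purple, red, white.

The 9:3:4 ratio has 16 parts, so with N = 1088 the expected counts are:
  purple: 1088 × 9/16 = 612
  red: 1088 × 3/16 = 204
  white: 1088 × 4/16 = 272

612, 204, 272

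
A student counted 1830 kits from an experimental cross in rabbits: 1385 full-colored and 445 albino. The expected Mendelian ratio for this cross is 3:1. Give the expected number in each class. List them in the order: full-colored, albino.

Expected counts for N = 1830 under a 3:1 ratio (total parts = 4):
  full-colored: 1830 × 3/4 = 1372.5
  albino: 1830 × 1/4 = 457.5

1372.5, 457.5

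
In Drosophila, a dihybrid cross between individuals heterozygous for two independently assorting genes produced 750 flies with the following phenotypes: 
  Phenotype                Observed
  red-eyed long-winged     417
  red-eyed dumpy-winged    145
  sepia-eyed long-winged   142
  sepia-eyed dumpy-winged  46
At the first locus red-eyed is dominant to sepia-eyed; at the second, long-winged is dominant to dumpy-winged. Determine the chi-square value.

0.222

A dihybrid F₂ with independent assortment and complete dominance at both loci gives a 9:3:3:1 phenotypic ratio.
The 9:3:3:1 ratio has 16 parts, so with N = 750 the expected counts are:
  red-eyed long-winged: 750 × 9/16 = 421.875
  red-eyed dumpy-winged: 750 × 3/16 = 140.625
  sepia-eyed long-winged: 750 × 3/16 = 140.625
  sepia-eyed dumpy-winged: 750 × 1/16 = 46.875
χ² = Σ (O − E)² / E
  red-eyed long-winged: (417 − 421.875)² / 421.875 = 0.0563
  red-eyed dumpy-winged: (145 − 140.625)² / 140.625 = 0.1361
  sepia-eyed long-winged: (142 − 140.625)² / 140.625 = 0.0134
  sepia-eyed dumpy-winged: (46 − 46.875)² / 46.875 = 0.0163
χ² = 0.0563 + 0.1361 + 0.0134 + 0.0163 = 0.2221 ≈ 0.222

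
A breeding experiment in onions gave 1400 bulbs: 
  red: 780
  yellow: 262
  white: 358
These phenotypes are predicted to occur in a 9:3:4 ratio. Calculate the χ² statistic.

Expected counts for N = 1400 under a 9:3:4 ratio (total parts = 16):
  red: 1400 × 9/16 = 787.5
  yellow: 1400 × 3/16 = 262.5
  white: 1400 × 4/16 = 350
χ² = Σ (O − E)² / E
  red: (780 − 787.5)² / 787.5 = 0.0714
  yellow: (262 − 262.5)² / 262.5 = 0.0010
  white: (358 − 350)² / 350 = 0.1829
χ² = 0.0714 + 0.0010 + 0.1829 = 0.2553 ≈ 0.255

0.255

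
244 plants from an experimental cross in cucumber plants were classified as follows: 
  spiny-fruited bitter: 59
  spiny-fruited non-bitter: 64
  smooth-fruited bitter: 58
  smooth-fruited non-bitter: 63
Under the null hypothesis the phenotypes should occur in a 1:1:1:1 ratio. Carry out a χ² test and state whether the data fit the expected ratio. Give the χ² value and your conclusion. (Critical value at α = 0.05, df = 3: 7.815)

Expected counts for N = 244 under a 1:1:1:1 ratio (total parts = 4):
  spiny-fruited bitter: 244 × 1/4 = 61
  spiny-fruited non-bitter: 244 × 1/4 = 61
  smooth-fruited bitter: 244 × 1/4 = 61
  smooth-fruited non-bitter: 244 × 1/4 = 61
χ² = Σ (O − E)² / E
  spiny-fruited bitter: (59 − 61)² / 61 = 0.0656
  spiny-fruited non-bitter: (64 − 61)² / 61 = 0.1475
  smooth-fruited bitter: (58 − 61)² / 61 = 0.1475
  smooth-fruited non-bitter: (63 − 61)² / 61 = 0.0656
χ² = 0.0656 + 0.1475 + 0.1475 + 0.0656 = 0.4262 ≈ 0.426
Degrees of freedom = 4 − 1 = 3; critical value at α = 0.05 is 7.815.
Since 0.426 < 7.815, we fail to reject the null hypothesis — the data are consistent with the 1:1:1:1 ratio.

0.426; consistent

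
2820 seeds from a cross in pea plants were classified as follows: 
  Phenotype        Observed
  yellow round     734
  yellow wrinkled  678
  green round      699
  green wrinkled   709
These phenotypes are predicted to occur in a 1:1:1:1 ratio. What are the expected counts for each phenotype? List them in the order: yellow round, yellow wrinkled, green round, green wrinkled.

705, 705, 705, 705

Total ratio parts = 4. Expected numbers out of 2820:
  yellow round: 2820 × 1/4 = 705
  yellow wrinkled: 2820 × 1/4 = 705
  green round: 2820 × 1/4 = 705
  green wrinkled: 2820 × 1/4 = 705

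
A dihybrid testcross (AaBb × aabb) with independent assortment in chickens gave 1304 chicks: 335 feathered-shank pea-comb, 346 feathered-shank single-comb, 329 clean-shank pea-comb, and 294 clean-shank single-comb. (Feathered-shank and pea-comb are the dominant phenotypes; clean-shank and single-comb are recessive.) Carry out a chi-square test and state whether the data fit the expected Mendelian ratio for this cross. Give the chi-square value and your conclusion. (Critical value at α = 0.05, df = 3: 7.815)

4.644; consistent

A dihybrid testcross with independent assortment gives a 1:1:1:1 ratio.
Under the 1:1:1:1 hypothesis (Σ ratio = 4, N = 1304):
  feathered-shank pea-comb: 1304 × 1/4 = 326
  feathered-shank single-comb: 1304 × 1/4 = 326
  clean-shank pea-comb: 1304 × 1/4 = 326
  clean-shank single-comb: 1304 × 1/4 = 326
χ² = Σ (O − E)² / E
  feathered-shank pea-comb: (335 − 326)² / 326 = 0.2485
  feathered-shank single-comb: (346 − 326)² / 326 = 1.2270
  clean-shank pea-comb: (329 − 326)² / 326 = 0.0276
  clean-shank single-comb: (294 − 326)² / 326 = 3.1411
χ² = 0.2485 + 1.2270 + 0.0276 + 3.1411 = 4.6442 ≈ 4.644
Degrees of freedom = 4 − 1 = 3; critical value at α = 0.05 is 7.815.
Since 4.644 < 7.815, we fail to reject the null hypothesis — the data are consistent with the 1:1:1:1 ratio.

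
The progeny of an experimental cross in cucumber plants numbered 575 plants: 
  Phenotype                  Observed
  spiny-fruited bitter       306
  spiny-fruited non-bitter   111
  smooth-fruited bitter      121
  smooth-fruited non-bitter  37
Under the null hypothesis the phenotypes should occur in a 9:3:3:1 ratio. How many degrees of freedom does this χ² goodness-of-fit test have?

3

A goodness-of-fit test with 4 phenotype classes has df = 4 − 1 = 3.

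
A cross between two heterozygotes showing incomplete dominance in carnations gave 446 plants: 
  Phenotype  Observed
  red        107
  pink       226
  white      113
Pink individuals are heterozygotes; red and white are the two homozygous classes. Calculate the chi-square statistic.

With incomplete dominance, a heterozygote × heterozygote cross gives a 1:2:1 phenotypic ratio.
The 1:2:1 ratio has 4 parts, so with N = 446 the expected counts are:
  red: 446 × 1/4 = 111.5
  pink: 446 × 2/4 = 223
  white: 446 × 1/4 = 111.5
χ² = Σ (O − E)² / E
  red: (107 − 111.5)² / 111.5 = 0.1816
  pink: (226 − 223)² / 223 = 0.0404
  white: (113 − 111.5)² / 111.5 = 0.0202
χ² = 0.1816 + 0.0404 + 0.0202 = 0.2422 ≈ 0.242

0.242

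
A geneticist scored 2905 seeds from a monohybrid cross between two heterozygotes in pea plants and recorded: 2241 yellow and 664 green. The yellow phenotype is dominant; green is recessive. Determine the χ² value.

7.114

For a monohybrid cross between heterozygotes with complete dominance, the expected phenotypic ratio is 3:1.
Total ratio parts = 4. Expected numbers out of 2905:
  yellow: 2905 × 3/4 = 2178.75
  green: 2905 × 1/4 = 726.25
χ² = Σ (O − E)² / E
  yellow: (2241 − 2178.75)² / 2178.75 = 1.7786
  green: (664 − 726.25)² / 726.25 = 5.3357
χ² = 1.7786 + 5.3357 = 7.1143 ≈ 7.114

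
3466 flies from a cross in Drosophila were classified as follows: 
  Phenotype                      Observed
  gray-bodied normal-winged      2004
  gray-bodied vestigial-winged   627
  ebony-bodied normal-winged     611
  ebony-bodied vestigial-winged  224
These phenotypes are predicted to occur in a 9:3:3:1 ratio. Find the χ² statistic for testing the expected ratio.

4.898

The 9:3:3:1 ratio has 16 parts, so with N = 3466 the expected counts are:
  gray-bodied normal-winged: 3466 × 9/16 = 1949.625
  gray-bodied vestigial-winged: 3466 × 3/16 = 649.875
  ebony-bodied normal-winged: 3466 × 3/16 = 649.875
  ebony-bodied vestigial-winged: 3466 × 1/16 = 216.625
χ² = Σ (O − E)² / E
  gray-bodied normal-winged: (2004 − 1949.625)² / 1949.625 = 1.5165
  gray-bodied vestigial-winged: (627 − 649.875)² / 649.875 = 0.8052
  ebony-bodied normal-winged: (611 − 649.875)² / 649.875 = 2.3255
  ebony-bodied vestigial-winged: (224 − 216.625)² / 216.625 = 0.2511
χ² = 1.5165 + 0.8052 + 2.3255 + 0.2511 = 4.8983 ≈ 4.898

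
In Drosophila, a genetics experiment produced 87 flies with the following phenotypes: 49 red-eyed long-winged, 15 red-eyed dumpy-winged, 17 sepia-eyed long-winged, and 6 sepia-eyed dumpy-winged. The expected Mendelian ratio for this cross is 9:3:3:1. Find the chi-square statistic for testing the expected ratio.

0.193

Expected counts for N = 87 under a 9:3:3:1 ratio (total parts = 16):
  red-eyed long-winged: 87 × 9/16 = 48.9375
  red-eyed dumpy-winged: 87 × 3/16 = 16.3125
  sepia-eyed long-winged: 87 × 3/16 = 16.3125
  sepia-eyed dumpy-winged: 87 × 1/16 = 5.4375
χ² = Σ (O − E)² / E
  red-eyed long-winged: (49 − 48.9375)² / 48.9375 = 0.0001
  red-eyed dumpy-winged: (15 − 16.3125)² / 16.3125 = 0.1056
  sepia-eyed long-winged: (17 − 16.3125)² / 16.3125 = 0.0290
  sepia-eyed dumpy-winged: (6 − 5.4375)² / 5.4375 = 0.0582
χ² = 0.0001 + 0.1056 + 0.0290 + 0.0582 = 0.1929 ≈ 0.193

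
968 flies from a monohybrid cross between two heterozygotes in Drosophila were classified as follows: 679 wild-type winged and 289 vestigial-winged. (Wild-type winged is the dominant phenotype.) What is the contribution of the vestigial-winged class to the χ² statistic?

9.128

For a monohybrid cross between heterozygotes with complete dominance, the expected phenotypic ratio is 3:1.
Total ratio parts = 4. Expected numbers out of 968:
  wild-type winged: 968 × 3/4 = 726
  vestigial-winged: 968 × 1/4 = 242
Contribution of vestigial-winged: (289 − 242)² / 242 = 9.1281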